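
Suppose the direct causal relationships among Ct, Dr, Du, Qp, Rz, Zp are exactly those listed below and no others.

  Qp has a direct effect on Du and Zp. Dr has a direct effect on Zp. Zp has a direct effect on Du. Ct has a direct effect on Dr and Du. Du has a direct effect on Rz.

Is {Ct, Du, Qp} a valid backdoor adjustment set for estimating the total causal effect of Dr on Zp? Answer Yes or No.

No

Backdoor paths from Dr to Zp (paths whose first edge points into Dr):
  P1: Dr <- Ct -> Du <- Qp -> Zp
  P2: Dr <- Ct -> Du <- Zp
Condition 1 (no descendant of Dr in the set): FAILS — Du is a descendant of Dr.
Condition 2 (every backdoor path blocked by {Ct, Du, Qp}):
  P1: blocked at fork node Ct ∈ conditioning set.
  P2: blocked at fork node Ct ∈ conditioning set.
{Ct, Du, Qp} does not satisfy the backdoor criterion.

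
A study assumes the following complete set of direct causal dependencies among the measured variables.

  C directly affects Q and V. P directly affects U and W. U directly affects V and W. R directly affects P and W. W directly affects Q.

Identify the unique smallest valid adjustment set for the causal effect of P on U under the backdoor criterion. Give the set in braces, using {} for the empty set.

Variables eligible for adjustment (non-descendants of P, excluding P and U): {C, R}.
Backdoor paths from P to U:
  P1: P <- R -> W <- U
  P2: P <- R -> W -> Q <- C -> V <- U
Each backdoor path contains an unconditioned collider, so every path is already blocked with the empty conditioning set:
  P1: blocked at collider W (neither it nor any descendant is in the conditioning set).
  P2: blocked at collider Q (neither it nor any descendant is in the conditioning set).
The empty set is therefore the unique smallest valid set.

{}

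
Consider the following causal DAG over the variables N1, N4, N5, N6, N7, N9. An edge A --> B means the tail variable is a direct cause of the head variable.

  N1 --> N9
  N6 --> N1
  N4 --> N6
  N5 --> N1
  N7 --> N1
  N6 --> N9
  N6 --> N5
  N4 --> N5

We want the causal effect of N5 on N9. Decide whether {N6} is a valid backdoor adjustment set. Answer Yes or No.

Yes

Backdoor paths from N5 to N9 (paths whose first edge points into N5):
  P1: N5 <- N4 -> N6 -> N1 -> N9
  P2: N5 <- N4 -> N6 -> N9
  P3: N5 <- N6 -> N1 -> N9
  P4: N5 <- N6 -> N9
Condition 1 (no descendant of N5 in the set): holds — descendants of N5 are {N1, N9}; none are in {N6}.
Condition 2 (every backdoor path blocked by {N6}):
  P1: blocked at chain node N6 ∈ conditioning set.
  P2: blocked at chain node N6 ∈ conditioning set.
  P3: blocked at fork node N6 ∈ conditioning set.
  P4: blocked at fork node N6 ∈ conditioning set.
{N6} satisfies the backdoor criterion.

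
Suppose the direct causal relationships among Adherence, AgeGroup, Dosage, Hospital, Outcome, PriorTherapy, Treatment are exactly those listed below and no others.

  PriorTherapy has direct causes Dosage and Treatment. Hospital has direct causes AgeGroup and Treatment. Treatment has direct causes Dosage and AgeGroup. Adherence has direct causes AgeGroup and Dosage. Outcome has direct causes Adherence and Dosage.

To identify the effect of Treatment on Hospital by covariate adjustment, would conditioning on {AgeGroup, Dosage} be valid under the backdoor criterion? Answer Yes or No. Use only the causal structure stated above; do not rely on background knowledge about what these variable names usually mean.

Backdoor paths from Treatment to Hospital (paths whose first edge points into Treatment):
  P1: Treatment <- AgeGroup -> Hospital
  P2: Treatment <- Dosage -> Adherence <- AgeGroup -> Hospital
  P3: Treatment <- Dosage -> Outcome <- Adherence <- AgeGroup -> Hospital
Condition 1 (no descendant of Treatment in the set): holds — descendants of Treatment are {Hospital, PriorTherapy}; none are in {AgeGroup, Dosage}.
Condition 2 (every backdoor path blocked by {AgeGroup, Dosage}):
  P1: blocked at fork node AgeGroup ∈ conditioning set.
  P2: blocked at fork node Dosage ∈ conditioning set.
  P3: blocked at fork node Dosage ∈ conditioning set.
{AgeGroup, Dosage} satisfies the backdoor criterion.

Yes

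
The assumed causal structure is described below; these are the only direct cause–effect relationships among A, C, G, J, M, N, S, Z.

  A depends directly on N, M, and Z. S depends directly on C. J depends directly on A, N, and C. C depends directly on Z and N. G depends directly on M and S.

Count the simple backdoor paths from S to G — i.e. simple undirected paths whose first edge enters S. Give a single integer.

5

A backdoor path from S to G is any simple undirected path whose first edge points into S (i.e. leaves S via a parent).
Parents of S: {C}.
Enumerating:
  P1: S <- C <- N -> A <- M -> G
  P2: S <- C <- N -> J <- A <- M -> G
  P3: S <- C <- Z -> A <- M -> G
  P4: S <- C -> J <- N -> A <- M -> G
  P5: S <- C -> J <- A <- M -> G
That exhausts the simple backdoor paths. Count: 5.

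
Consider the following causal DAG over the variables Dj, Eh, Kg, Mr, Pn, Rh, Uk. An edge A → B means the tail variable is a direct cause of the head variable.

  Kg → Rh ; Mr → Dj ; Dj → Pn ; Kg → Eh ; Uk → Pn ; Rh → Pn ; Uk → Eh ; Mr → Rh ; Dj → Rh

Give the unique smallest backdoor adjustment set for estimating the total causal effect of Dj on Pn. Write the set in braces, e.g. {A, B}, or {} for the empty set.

Variables eligible for adjustment (non-descendants of Dj, excluding Dj and Pn): {Eh, Kg, Mr, Uk}.
Backdoor paths from Dj to Pn:
  P1: Dj <- Mr -> Rh <- Kg -> Eh <- Uk -> Pn
  P2: Dj <- Mr -> Rh -> Pn
The empty set is not sufficient: P2 (Dj <- Mr -> Rh -> Pn) has no collider blocking it and no conditioned non-collider, so it is open.
Try {Mr}:
  P1: blocked at fork node Mr ∈ conditioning set.
  P2: blocked at fork node Mr ∈ conditioning set.
{Mr} contains no descendant of Dj and blocks every backdoor path.
No other singleton works — e.g. {Uk} leaves P2 open — so {Mr} is the unique smallest valid adjustment set.

{Mr}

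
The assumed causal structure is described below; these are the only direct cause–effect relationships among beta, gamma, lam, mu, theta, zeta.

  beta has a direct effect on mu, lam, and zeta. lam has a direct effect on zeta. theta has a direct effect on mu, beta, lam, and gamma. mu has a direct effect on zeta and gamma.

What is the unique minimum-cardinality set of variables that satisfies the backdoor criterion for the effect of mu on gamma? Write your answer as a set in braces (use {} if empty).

{theta}

Variables eligible for adjustment (non-descendants of mu, excluding mu and gamma): {beta, lam, theta}.
Backdoor paths from mu to gamma:
  P1: mu <- theta -> gamma
  P2: mu <- beta <- theta -> gamma
  P3: mu <- beta -> lam <- theta -> gamma
  P4: mu <- beta -> zeta <- lam <- theta -> gamma
The empty set is not sufficient: P1 (mu <- theta -> gamma) has no collider blocking it and no conditioned non-collider, so it is open.
Try {theta}:
  P1: blocked at fork node theta ∈ conditioning set.
  P2: blocked at fork node theta ∈ conditioning set.
  P3: blocked at collider lam (neither it nor any descendant is in the conditioning set).
  P4: blocked at collider zeta (neither it nor any descendant is in the conditioning set).
{theta} contains no descendant of mu and blocks every backdoor path.
No other singleton works — e.g. {beta} leaves P1 open — so {theta} is the unique smallest valid adjustment set.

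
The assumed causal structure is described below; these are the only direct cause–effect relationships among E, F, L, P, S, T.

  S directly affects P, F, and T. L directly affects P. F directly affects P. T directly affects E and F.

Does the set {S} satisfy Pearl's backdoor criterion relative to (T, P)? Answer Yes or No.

Backdoor paths from T to P (paths whose first edge points into T):
  P1: T <- S -> F -> P
  P2: T <- S -> P
Condition 1 (no descendant of T in the set): holds — descendants of T are {E, F, P}; none are in {S}.
Condition 2 (every backdoor path blocked by {S}):
  P1: blocked at fork node S ∈ conditioning set.
  P2: blocked at fork node S ∈ conditioning set.
{S} satisfies the backdoor criterion.

Yes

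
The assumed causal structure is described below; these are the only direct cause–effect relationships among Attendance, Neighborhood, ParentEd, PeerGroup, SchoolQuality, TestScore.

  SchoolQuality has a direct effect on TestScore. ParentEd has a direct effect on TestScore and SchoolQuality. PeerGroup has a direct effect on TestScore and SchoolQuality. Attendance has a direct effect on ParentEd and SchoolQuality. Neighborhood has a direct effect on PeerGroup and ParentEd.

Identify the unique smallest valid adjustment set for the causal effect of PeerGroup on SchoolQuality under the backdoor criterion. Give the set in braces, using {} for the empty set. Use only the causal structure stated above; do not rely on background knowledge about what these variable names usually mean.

Variables eligible for adjustment (non-descendants of PeerGroup, excluding PeerGroup and SchoolQuality): {Attendance, Neighborhood, ParentEd}.
Backdoor paths from PeerGroup to SchoolQuality:
  P1: PeerGroup <- Neighborhood -> ParentEd <- Attendance -> SchoolQuality
  P2: PeerGroup <- Neighborhood -> ParentEd -> SchoolQuality
  P3: PeerGroup <- Neighborhood -> ParentEd -> TestScore <- SchoolQuality
The empty set is not sufficient: P2 (PeerGroup <- Neighborhood -> ParentEd -> SchoolQuality) has no collider blocking it and no conditioned non-collider, so it is open.
Try {Neighborhood}:
  P1: blocked at fork node Neighborhood ∈ conditioning set.
  P2: blocked at fork node Neighborhood ∈ conditioning set.
  P3: blocked at fork node Neighborhood ∈ conditioning set.
{Neighborhood} contains no descendant of PeerGroup and blocks every backdoor path.
No other singleton works — e.g. {Attendance} leaves P2 open — so {Neighborhood} is the unique smallest valid adjustment set.

{Neighborhood}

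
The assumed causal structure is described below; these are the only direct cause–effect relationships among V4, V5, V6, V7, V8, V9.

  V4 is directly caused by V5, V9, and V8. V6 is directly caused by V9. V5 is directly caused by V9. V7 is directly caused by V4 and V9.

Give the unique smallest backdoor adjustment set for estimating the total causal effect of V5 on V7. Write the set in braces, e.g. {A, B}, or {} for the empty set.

Variables eligible for adjustment (non-descendants of V5, excluding V5 and V7): {V6, V8, V9}.
Backdoor paths from V5 to V7:
  P1: V5 <- V9 -> V4 -> V7
  P2: V5 <- V9 -> V7
The empty set is not sufficient: P1 (V5 <- V9 -> V4 -> V7) has no collider blocking it and no conditioned non-collider, so it is open.
Try {V9}:
  P1: blocked at fork node V9 ∈ conditioning set.
  P2: blocked at fork node V9 ∈ conditioning set.
{V9} contains no descendant of V5 and blocks every backdoor path.
No other singleton works — e.g. {V8} leaves P1 open — so {V9} is the unique smallest valid adjustment set.

{V9}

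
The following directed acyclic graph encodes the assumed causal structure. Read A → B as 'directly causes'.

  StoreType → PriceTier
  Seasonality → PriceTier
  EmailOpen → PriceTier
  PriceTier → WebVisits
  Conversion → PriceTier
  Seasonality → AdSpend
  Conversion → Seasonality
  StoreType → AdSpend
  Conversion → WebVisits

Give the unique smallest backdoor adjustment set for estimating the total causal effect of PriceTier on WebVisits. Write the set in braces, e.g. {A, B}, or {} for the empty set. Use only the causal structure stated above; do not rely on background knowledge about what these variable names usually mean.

Variables eligible for adjustment (non-descendants of PriceTier, excluding PriceTier and WebVisits): {AdSpend, Conversion, EmailOpen, Seasonality, StoreType}.
Backdoor paths from PriceTier to WebVisits:
  P1: PriceTier <- StoreType -> AdSpend <- Seasonality <- Conversion -> WebVisits
  P2: PriceTier <- Conversion -> WebVisits
  P3: PriceTier <- Seasonality <- Conversion -> WebVisits
The empty set is not sufficient: P2 (PriceTier <- Conversion -> WebVisits) has no collider blocking it and no conditioned non-collider, so it is open.
Try {Conversion}:
  P1: blocked at collider AdSpend (neither it nor any descendant is in the conditioning set).
  P2: blocked at fork node Conversion ∈ conditioning set.
  P3: blocked at fork node Conversion ∈ conditioning set.
{Conversion} contains no descendant of PriceTier and blocks every backdoor path.
No other singleton works — e.g. {StoreType} leaves P2 open — so {Conversion} is the unique smallest valid adjustment set.

{Conversion}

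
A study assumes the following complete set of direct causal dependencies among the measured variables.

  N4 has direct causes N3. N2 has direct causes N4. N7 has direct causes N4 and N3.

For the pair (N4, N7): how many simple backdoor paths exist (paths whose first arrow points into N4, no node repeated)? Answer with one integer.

1

A backdoor path from N4 to N7 is any simple undirected path whose first edge points into N4 (i.e. leaves N4 via a parent).
Parents of N4: {N3}.
Enumerating:
  P1: N4 <- N3 -> N7
That exhausts the simple backdoor paths. Count: 1.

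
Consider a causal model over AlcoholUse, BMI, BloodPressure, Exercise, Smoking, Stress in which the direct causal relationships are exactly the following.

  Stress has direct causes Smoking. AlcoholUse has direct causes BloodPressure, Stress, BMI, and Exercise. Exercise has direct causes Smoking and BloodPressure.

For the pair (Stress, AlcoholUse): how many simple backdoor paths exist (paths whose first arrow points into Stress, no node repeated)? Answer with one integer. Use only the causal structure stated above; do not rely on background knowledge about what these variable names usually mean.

A backdoor path from Stress to AlcoholUse is any simple undirected path whose first edge points into Stress (i.e. leaves Stress via a parent).
Parents of Stress: {Smoking}.
Enumerating:
  P1: Stress <- Smoking -> Exercise <- BloodPressure -> AlcoholUse
  P2: Stress <- Smoking -> Exercise -> AlcoholUse
That exhausts the simple backdoor paths. Count: 2.

2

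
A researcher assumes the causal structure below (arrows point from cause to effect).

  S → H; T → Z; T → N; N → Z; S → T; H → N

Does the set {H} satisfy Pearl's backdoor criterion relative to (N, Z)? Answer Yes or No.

Backdoor paths from N to Z (paths whose first edge points into N):
  P1: N <- T -> Z
  P2: N <- H <- S -> T -> Z
Condition 1 (no descendant of N in the set): holds — descendants of N are {Z}; none are in {H}.
Condition 2 (every backdoor path blocked by {H}):
  P1: open — no interior node is in the conditioning set.
  P2: blocked at chain node H ∈ conditioning set.
{H} does not satisfy the backdoor criterion.

No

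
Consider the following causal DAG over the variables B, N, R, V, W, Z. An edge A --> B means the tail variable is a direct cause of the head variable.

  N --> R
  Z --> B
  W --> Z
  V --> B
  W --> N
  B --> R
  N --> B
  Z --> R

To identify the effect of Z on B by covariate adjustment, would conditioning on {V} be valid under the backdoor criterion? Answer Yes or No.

No

Backdoor paths from Z to B (paths whose first edge points into Z):
  P1: Z <- W -> N -> B
  P2: Z <- W -> N -> R <- B
Condition 1 (no descendant of Z in the set): holds — descendants of Z are {B, R}; none are in {V}.
Condition 2 (every backdoor path blocked by {V}):
  P1: open — no interior node is in the conditioning set.
  P2: blocked at collider R (neither it nor any descendant is in the conditioning set).
{V} does not satisfy the backdoor criterion.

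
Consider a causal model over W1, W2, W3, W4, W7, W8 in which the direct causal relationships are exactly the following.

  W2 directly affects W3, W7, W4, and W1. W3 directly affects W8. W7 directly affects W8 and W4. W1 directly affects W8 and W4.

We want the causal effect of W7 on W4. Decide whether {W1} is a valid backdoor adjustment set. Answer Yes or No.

Backdoor paths from W7 to W4 (paths whose first edge points into W7):
  P1: W7 <- W2 -> W3 -> W8 <- W1 -> W4
  P2: W7 <- W2 -> W1 -> W4
  P3: W7 <- W2 -> W4
Condition 1 (no descendant of W7 in the set): holds — descendants of W7 are {W4, W8}; none are in {W1}.
Condition 2 (every backdoor path blocked by {W1}):
  P1: blocked at collider W8 (neither it nor any descendant is in the conditioning set).
  P2: blocked at chain node W1 ∈ conditioning set.
  P3: open — no interior node is in the conditioning set.
{W1} does not satisfy the backdoor criterion.

No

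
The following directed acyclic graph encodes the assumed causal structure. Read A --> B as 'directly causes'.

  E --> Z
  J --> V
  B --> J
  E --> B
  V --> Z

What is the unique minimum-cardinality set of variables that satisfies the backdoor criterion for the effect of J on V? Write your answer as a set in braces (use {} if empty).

Variables eligible for adjustment (non-descendants of J, excluding J and V): {B, E}.
Backdoor paths from J to V:
  P1: J <- B <- E -> Z <- V
Each backdoor path contains an unconditioned collider, so every path is already blocked with the empty conditioning set:
  P1: blocked at collider Z (neither it nor any descendant is in the conditioning set).
The empty set is therefore the unique smallest valid set.

{}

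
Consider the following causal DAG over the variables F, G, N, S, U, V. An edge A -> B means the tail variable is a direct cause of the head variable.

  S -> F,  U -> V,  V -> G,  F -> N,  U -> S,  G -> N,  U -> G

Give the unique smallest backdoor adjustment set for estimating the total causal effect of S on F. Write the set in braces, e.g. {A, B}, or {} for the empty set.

Variables eligible for adjustment (non-descendants of S, excluding S and F): {G, U, V}.
Backdoor paths from S to F:
  P1: S <- U -> V -> G -> N <- F
  P2: S <- U -> G -> N <- F
Each backdoor path contains an unconditioned collider, so every path is already blocked with the empty conditioning set:
  P1: blocked at collider N (neither it nor any descendant is in the conditioning set).
  P2: blocked at collider N (neither it nor any descendant is in the conditioning set).
The empty set is therefore the unique smallest valid set.

{}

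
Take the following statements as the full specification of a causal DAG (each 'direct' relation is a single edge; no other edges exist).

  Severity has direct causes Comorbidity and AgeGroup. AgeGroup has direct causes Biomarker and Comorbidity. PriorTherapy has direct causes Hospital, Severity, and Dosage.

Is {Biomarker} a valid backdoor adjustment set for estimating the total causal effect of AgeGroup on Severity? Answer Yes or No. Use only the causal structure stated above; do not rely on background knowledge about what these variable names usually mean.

No

Backdoor paths from AgeGroup to Severity (paths whose first edge points into AgeGroup):
  P1: AgeGroup <- Comorbidity -> Severity
Condition 1 (no descendant of AgeGroup in the set): holds — descendants of AgeGroup are {PriorTherapy, Severity}; none are in {Biomarker}.
Condition 2 (every backdoor path blocked by {Biomarker}):
  P1: open — no interior node is in the conditioning set.
{Biomarker} does not satisfy the backdoor criterion.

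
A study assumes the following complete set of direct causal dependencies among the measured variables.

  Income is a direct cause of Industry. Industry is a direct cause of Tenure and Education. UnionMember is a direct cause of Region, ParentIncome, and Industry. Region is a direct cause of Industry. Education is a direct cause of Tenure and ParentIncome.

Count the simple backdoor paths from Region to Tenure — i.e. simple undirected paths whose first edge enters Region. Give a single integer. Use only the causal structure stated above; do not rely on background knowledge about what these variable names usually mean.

4

A backdoor path from Region to Tenure is any simple undirected path whose first edge points into Region (i.e. leaves Region via a parent).
Parents of Region: {UnionMember}.
Enumerating:
  P1: Region <- UnionMember -> Industry -> Education -> Tenure
  P2: Region <- UnionMember -> Industry -> Tenure
  P3: Region <- UnionMember -> ParentIncome <- Education <- Industry -> Tenure
  P4: Region <- UnionMember -> ParentIncome <- Education -> Tenure
That exhausts the simple backdoor paths. Count: 4.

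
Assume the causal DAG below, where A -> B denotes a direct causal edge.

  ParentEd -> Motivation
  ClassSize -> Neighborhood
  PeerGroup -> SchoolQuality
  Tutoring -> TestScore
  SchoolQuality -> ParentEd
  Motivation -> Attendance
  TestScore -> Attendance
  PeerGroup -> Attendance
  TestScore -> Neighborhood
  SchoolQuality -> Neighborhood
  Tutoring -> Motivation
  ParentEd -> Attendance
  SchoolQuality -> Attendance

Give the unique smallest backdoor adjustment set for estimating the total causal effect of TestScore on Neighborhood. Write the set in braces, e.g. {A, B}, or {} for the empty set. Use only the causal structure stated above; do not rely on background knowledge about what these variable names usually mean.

Variables eligible for adjustment (non-descendants of TestScore, excluding TestScore and Neighborhood): {ClassSize, Motivation, ParentEd, PeerGroup, SchoolQuality, Tutoring}.
Backdoor paths from TestScore to Neighborhood:
  P1: TestScore <- Tutoring -> Motivation <- ParentEd <- SchoolQuality -> Neighborhood
  P2: TestScore <- Tutoring -> Motivation <- ParentEd -> Attendance <- PeerGroup -> SchoolQuality -> Neighborhood
  P3: TestScore <- Tutoring -> Motivation <- ParentEd -> Attendance <- SchoolQuality -> Neighborhood
  P4: TestScore <- Tutoring -> Motivation -> Attendance <- PeerGroup -> SchoolQuality -> Neighborhood
  P5: TestScore <- Tutoring -> Motivation -> Attendance <- SchoolQuality -> Neighborhood
  P6: TestScore <- Tutoring -> Motivation -> Attendance <- ParentEd <- SchoolQuality -> Neighborhood
Each backdoor path contains an unconditioned collider, so every path is already blocked with the empty conditioning set:
  P1: blocked at collider Motivation (neither it nor any descendant is in the conditioning set).
  P2: blocked at collider Motivation (neither it nor any descendant is in the conditioning set).
  P3: blocked at collider Motivation (neither it nor any descendant is in the conditioning set).
  P4: blocked at collider Attendance (neither it nor any descendant is in the conditioning set).
  P5: blocked at collider Attendance (neither it nor any descendant is in the conditioning set).
  P6: blocked at collider Attendance (neither it nor any descendant is in the conditioning set).
The empty set is therefore the unique smallest valid set.

{}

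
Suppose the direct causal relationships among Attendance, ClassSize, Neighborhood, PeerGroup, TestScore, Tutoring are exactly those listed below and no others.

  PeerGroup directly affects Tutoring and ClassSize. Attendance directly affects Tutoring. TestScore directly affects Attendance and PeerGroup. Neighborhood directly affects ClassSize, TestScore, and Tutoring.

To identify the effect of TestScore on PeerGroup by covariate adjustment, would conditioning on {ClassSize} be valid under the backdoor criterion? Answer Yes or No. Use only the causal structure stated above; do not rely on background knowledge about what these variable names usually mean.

Backdoor paths from TestScore to PeerGroup (paths whose first edge points into TestScore):
  P1: TestScore <- Neighborhood -> Tutoring <- PeerGroup
  P2: TestScore <- Neighborhood -> ClassSize <- PeerGroup
Condition 1 (no descendant of TestScore in the set): FAILS — ClassSize is a descendant of TestScore.
Condition 2 (every backdoor path blocked by {ClassSize}):
  P1: blocked at collider Tutoring (neither it nor any descendant is in the conditioning set).
  P2: open — collider(s) ClassSize are conditioned on (or have a conditioned descendant) and no non-collider on the path is in the set.
{ClassSize} does not satisfy the backdoor criterion.

No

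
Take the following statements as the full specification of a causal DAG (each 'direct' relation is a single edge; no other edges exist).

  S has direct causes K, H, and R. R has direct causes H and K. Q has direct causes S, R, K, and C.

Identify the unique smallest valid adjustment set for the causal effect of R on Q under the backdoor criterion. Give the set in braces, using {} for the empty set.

{H, K}

Variables eligible for adjustment (non-descendants of R, excluding R and Q): {C, H, K}.
Backdoor paths from R to Q:
  P1: R <- K -> S -> Q
  P2: R <- K -> Q
  P3: R <- H -> S <- K -> Q
  P4: R <- H -> S -> Q
The empty set is not sufficient: P1 (R <- K -> S -> Q) has no collider blocking it and no conditioned non-collider, so it is open.
Try {H, K}:
  P1: blocked at fork node K ∈ conditioning set.
  P2: blocked at fork node K ∈ conditioning set.
  P3: blocked at fork node H ∈ conditioning set.
  P4: blocked at fork node H ∈ conditioning set.
{H, K} contains no descendant of R and blocks every backdoor path.
Every element of {H, K} is needed (dropping H leaves P4 open; dropping K leaves P1 open), so no proper subset is valid.
Among all size-2 subsets of the eligible variables, only {H, K} blocks every backdoor path, so it is the unique smallest valid adjustment set.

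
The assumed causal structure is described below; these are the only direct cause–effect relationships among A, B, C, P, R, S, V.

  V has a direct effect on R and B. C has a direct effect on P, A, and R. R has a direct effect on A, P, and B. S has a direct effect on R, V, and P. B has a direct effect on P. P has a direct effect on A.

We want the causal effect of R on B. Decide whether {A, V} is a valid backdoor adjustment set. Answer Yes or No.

Backdoor paths from R to B (paths whose first edge points into R):
  P1: R <- C -> P <- S -> V -> B
  P2: R <- C -> P <- B
  P3: R <- C -> A <- P <- S -> V -> B
  P4: R <- C -> A <- P <- B
  P5: R <- S -> V -> B
  P6: R <- S -> P <- B
  P7: R <- V <- S -> P <- B
  P8: R <- V -> B
Condition 1 (no descendant of R in the set): FAILS — A is a descendant of R.
Condition 2 (every backdoor path blocked by {A, V}):
  P1: blocked at chain node V ∈ conditioning set.
  P2: open — collider(s) P are conditioned on (or have a conditioned descendant) and no non-collider on the path is in the set.
  P3: blocked at chain node V ∈ conditioning set.
  P4: open — collider(s) A are conditioned on (or have a conditioned descendant) and no non-collider on the path is in the set.
  P5: blocked at chain node V ∈ conditioning set.
  P6: open — collider(s) P are conditioned on (or have a conditioned descendant) and no non-collider on the path is in the set.
  P7: blocked at chain node V ∈ conditioning set.
  P8: blocked at fork node V ∈ conditioning set.
{A, V} does not satisfy the backdoor criterion.

No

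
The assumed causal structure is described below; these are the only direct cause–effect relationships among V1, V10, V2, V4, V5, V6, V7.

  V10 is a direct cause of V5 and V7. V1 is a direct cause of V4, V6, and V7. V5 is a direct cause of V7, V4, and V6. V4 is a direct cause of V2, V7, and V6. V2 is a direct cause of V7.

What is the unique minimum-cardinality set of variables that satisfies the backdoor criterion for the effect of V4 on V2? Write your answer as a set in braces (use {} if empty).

Variables eligible for adjustment (non-descendants of V4, excluding V4 and V2): {V1, V10, V5}.
Backdoor paths from V4 to V2:
  P1: V4 <- V1 -> V7 <- V2
  P2: V4 <- V1 -> V6 <- V5 <- V10 -> V7 <- V2
  P3: V4 <- V1 -> V6 <- V5 -> V7 <- V2
  P4: V4 <- V5 <- V10 -> V7 <- V2
  P5: V4 <- V5 -> V7 <- V2
  P6: V4 <- V5 -> V6 <- V1 -> V7 <- V2
Each backdoor path contains an unconditioned collider, so every path is already blocked with the empty conditioning set:
  P1: blocked at collider V7 (neither it nor any descendant is in the conditioning set).
  P2: blocked at collider V6 (neither it nor any descendant is in the conditioning set).
  P3: blocked at collider V6 (neither it nor any descendant is in the conditioning set).
  P4: blocked at collider V7 (neither it nor any descendant is in the conditioning set).
  P5: blocked at collider V7 (neither it nor any descendant is in the conditioning set).
  P6: blocked at collider V6 (neither it nor any descendant is in the conditioning set).
The empty set is therefore the unique smallest valid set.

{}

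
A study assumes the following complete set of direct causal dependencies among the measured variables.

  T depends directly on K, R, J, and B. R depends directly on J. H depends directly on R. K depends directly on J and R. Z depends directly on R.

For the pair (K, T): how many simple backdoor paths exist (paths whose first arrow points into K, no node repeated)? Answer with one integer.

4

A backdoor path from K to T is any simple undirected path whose first edge points into K (i.e. leaves K via a parent).
Parents of K: {J, R}.
Enumerating:
  P1: K <- J -> R -> T
  P2: K <- J -> T
  P3: K <- R <- J -> T
  P4: K <- R -> T
That exhausts the simple backdoor paths. Count: 4.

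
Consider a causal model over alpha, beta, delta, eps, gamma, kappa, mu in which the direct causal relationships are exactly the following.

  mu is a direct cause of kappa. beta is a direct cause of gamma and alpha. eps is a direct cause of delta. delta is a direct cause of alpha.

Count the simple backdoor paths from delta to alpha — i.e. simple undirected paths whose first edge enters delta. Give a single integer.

A backdoor path from delta to alpha is any simple undirected path whose first edge points into delta (i.e. leaves delta via a parent).
Parents of delta: {eps}.
No simple path from any parent of delta reaches alpha without revisiting delta, so there are no backdoor paths.

0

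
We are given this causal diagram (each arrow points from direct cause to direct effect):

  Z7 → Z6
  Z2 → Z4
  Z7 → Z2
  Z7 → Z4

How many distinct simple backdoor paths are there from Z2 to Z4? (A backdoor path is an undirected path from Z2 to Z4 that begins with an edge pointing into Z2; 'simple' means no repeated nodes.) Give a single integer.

A backdoor path from Z2 to Z4 is any simple undirected path whose first edge points into Z2 (i.e. leaves Z2 via a parent).
Parents of Z2: {Z7}.
Enumerating:
  P1: Z2 <- Z7 -> Z4
That exhausts the simple backdoor paths. Count: 1.

1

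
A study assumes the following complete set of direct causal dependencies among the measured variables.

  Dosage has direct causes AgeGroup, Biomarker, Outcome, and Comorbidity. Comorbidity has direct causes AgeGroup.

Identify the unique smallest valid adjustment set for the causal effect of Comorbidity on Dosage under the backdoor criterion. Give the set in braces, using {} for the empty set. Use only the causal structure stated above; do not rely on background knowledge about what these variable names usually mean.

Variables eligible for adjustment (non-descendants of Comorbidity, excluding Comorbidity and Dosage): {AgeGroup, Biomarker, Outcome}.
Backdoor paths from Comorbidity to Dosage:
  P1: Comorbidity <- AgeGroup -> Dosage
The empty set is not sufficient: P1 (Comorbidity <- AgeGroup -> Dosage) has no collider blocking it and no conditioned non-collider, so it is open.
Try {AgeGroup}:
  P1: blocked at fork node AgeGroup ∈ conditioning set.
{AgeGroup} contains no descendant of Comorbidity and blocks every backdoor path.
No other singleton works — e.g. {Biomarker} leaves P1 open — so {AgeGroup} is the unique smallest valid adjustment set.

{AgeGroup}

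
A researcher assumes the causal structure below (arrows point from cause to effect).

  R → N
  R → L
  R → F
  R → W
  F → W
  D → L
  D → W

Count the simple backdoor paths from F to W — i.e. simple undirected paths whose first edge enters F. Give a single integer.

2

A backdoor path from F to W is any simple undirected path whose first edge points into F (i.e. leaves F via a parent).
Parents of F: {R}.
Enumerating:
  P1: F <- R -> L <- D -> W
  P2: F <- R -> W
That exhausts the simple backdoor paths. Count: 2.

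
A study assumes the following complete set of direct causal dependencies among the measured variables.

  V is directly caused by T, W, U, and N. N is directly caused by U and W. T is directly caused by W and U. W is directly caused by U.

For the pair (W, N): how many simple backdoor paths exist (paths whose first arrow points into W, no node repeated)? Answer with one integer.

3

A backdoor path from W to N is any simple undirected path whose first edge points into W (i.e. leaves W via a parent).
Parents of W: {U}.
Enumerating:
  P1: W <- U -> N
  P2: W <- U -> T -> V <- N
  P3: W <- U -> V <- N
That exhausts the simple backdoor paths. Count: 3.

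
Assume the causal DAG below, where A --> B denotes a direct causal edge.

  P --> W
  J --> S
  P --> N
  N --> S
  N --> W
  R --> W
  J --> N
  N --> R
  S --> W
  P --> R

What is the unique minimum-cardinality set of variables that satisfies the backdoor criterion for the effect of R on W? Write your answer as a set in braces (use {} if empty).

{N, P}

Variables eligible for adjustment (non-descendants of R, excluding R and W): {J, N, P, S}.
Backdoor paths from R to W:
  P1: R <- P -> N <- J -> S -> W
  P2: R <- P -> N -> S -> W
  P3: R <- P -> N -> W
  P4: R <- P -> W
  P5: R <- N <- J -> S -> W
  P6: R <- N <- P -> W
  P7: R <- N -> S -> W
  P8: R <- N -> W
The empty set is not sufficient: P2 (R <- P -> N -> S -> W) has no collider blocking it and no conditioned non-collider, so it is open.
Try {N, P}:
  P1: blocked at fork node P ∈ conditioning set.
  P2: blocked at fork node P ∈ conditioning set.
  P3: blocked at fork node P ∈ conditioning set.
  P4: blocked at fork node P ∈ conditioning set.
  P5: blocked at chain node N ∈ conditioning set.
  P6: blocked at chain node N ∈ conditioning set.
  P7: blocked at fork node N ∈ conditioning set.
  P8: blocked at fork node N ∈ conditioning set.
{N, P} contains no descendant of R and blocks every backdoor path.
Every element of {N, P} is needed (dropping N leaves P5 open; dropping P leaves P1 open), so no proper subset is valid.
Among all size-2 subsets of the eligible variables, only {N, P} blocks every backdoor path, so it is the unique smallest valid adjustment set.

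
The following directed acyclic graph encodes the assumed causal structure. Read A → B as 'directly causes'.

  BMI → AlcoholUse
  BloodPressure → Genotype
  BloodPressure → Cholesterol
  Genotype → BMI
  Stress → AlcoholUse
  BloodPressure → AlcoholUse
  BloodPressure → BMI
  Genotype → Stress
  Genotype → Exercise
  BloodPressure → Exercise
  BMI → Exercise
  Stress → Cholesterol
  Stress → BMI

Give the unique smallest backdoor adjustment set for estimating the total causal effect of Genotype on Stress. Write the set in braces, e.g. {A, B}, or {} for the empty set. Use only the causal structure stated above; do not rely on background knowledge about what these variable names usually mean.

Variables eligible for adjustment (non-descendants of Genotype, excluding Genotype and Stress): {BloodPressure}.
Backdoor paths from Genotype to Stress:
  P1: Genotype <- BloodPressure -> Cholesterol <- Stress
  P2: Genotype <- BloodPressure -> BMI <- Stress
  P3: Genotype <- BloodPressure -> BMI -> AlcoholUse <- Stress
  P4: Genotype <- BloodPressure -> Exercise <- BMI <- Stress
  P5: Genotype <- BloodPressure -> Exercise <- BMI -> AlcoholUse <- Stress
  P6: Genotype <- BloodPressure -> AlcoholUse <- Stress
  P7: Genotype <- BloodPressure -> AlcoholUse <- BMI <- Stress
Each backdoor path contains an unconditioned collider, so every path is already blocked with the empty conditioning set:
  P1: blocked at collider Cholesterol (neither it nor any descendant is in the conditioning set).
  P2: blocked at collider BMI (neither it nor any descendant is in the conditioning set).
  P3: blocked at collider AlcoholUse (neither it nor any descendant is in the conditioning set).
  P4: blocked at collider Exercise (neither it nor any descendant is in the conditioning set).
  P5: blocked at collider Exercise (neither it nor any descendant is in the conditioning set).
  P6: blocked at collider AlcoholUse (neither it nor any descendant is in the conditioning set).
  P7: blocked at collider AlcoholUse (neither it nor any descendant is in the conditioning set).
The empty set is therefore the unique smallest valid set.

{}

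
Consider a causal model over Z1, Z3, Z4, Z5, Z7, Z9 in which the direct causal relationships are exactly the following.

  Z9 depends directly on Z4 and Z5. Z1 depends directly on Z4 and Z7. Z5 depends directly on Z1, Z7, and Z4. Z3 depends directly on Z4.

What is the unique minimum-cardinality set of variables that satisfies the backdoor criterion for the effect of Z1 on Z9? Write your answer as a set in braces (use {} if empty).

{Z4, Z7}

Variables eligible for adjustment (non-descendants of Z1, excluding Z1 and Z9): {Z3, Z4, Z7}.
Backdoor paths from Z1 to Z9:
  P1: Z1 <- Z4 -> Z5 -> Z9
  P2: Z1 <- Z4 -> Z9
  P3: Z1 <- Z7 -> Z5 <- Z4 -> Z9
  P4: Z1 <- Z7 -> Z5 -> Z9
The empty set is not sufficient: P1 (Z1 <- Z4 -> Z5 -> Z9) has no collider blocking it and no conditioned non-collider, so it is open.
Try {Z4, Z7}:
  P1: blocked at fork node Z4 ∈ conditioning set.
  P2: blocked at fork node Z4 ∈ conditioning set.
  P3: blocked at fork node Z7 ∈ conditioning set.
  P4: blocked at fork node Z7 ∈ conditioning set.
{Z4, Z7} contains no descendant of Z1 and blocks every backdoor path.
Every element of {Z4, Z7} is needed (dropping Z4 leaves P1 open; dropping Z7 leaves P4 open), so no proper subset is valid.
Among all size-2 subsets of the eligible variables, only {Z4, Z7} blocks every backdoor path, so it is the unique smallest valid adjustment set.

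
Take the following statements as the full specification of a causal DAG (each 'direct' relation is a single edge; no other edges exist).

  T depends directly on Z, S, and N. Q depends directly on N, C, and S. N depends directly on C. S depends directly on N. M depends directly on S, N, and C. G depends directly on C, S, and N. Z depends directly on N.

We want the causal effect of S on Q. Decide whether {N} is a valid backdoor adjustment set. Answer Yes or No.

Backdoor paths from S to Q (paths whose first edge points into S):
  P1: S <- N <- C -> Q
  P2: S <- N -> M <- C -> Q
  P3: S <- N -> Q
  P4: S <- N -> G <- C -> Q
Condition 1 (no descendant of S in the set): holds — descendants of S are {G, M, Q, T}; none are in {N}.
Condition 2 (every backdoor path blocked by {N}):
  P1: blocked at chain node N ∈ conditioning set.
  P2: blocked at fork node N ∈ conditioning set.
  P3: blocked at fork node N ∈ conditioning set.
  P4: blocked at fork node N ∈ conditioning set.
{N} satisfies the backdoor criterion.

Yes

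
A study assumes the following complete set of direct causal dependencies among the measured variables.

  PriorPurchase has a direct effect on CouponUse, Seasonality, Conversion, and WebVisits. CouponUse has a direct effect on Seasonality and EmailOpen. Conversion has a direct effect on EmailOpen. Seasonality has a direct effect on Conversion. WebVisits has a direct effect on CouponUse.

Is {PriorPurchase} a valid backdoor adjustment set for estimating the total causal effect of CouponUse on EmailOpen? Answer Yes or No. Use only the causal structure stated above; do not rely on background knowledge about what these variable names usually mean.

Backdoor paths from CouponUse to EmailOpen (paths whose first edge points into CouponUse):
  P1: CouponUse <- PriorPurchase -> Seasonality -> Conversion -> EmailOpen
  P2: CouponUse <- PriorPurchase -> Conversion -> EmailOpen
  P3: CouponUse <- WebVisits <- PriorPurchase -> Seasonality -> Conversion -> EmailOpen
  P4: CouponUse <- WebVisits <- PriorPurchase -> Conversion -> EmailOpen
Condition 1 (no descendant of CouponUse in the set): holds — descendants of CouponUse are {Conversion, EmailOpen, Seasonality}; none are in {PriorPurchase}.
Condition 2 (every backdoor path blocked by {PriorPurchase}):
  P1: blocked at fork node PriorPurchase ∈ conditioning set.
  P2: blocked at fork node PriorPurchase ∈ conditioning set.
  P3: blocked at fork node PriorPurchase ∈ conditioning set.
  P4: blocked at fork node PriorPurchase ∈ conditioning set.
{PriorPurchase} satisfies the backdoor criterion.

Yes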